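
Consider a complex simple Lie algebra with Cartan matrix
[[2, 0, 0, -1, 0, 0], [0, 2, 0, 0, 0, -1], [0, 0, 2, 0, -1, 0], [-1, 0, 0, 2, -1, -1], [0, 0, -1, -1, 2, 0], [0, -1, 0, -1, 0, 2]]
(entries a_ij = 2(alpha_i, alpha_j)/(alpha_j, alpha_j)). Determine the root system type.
E_6

The matrix has rank 6 with 2's on the diagonal. Reading the off-diagonal entries as Dynkin edges (a single edge where a_ij = a_ji = -1; a double or triple edge where a_ij * a_ji = 2 or 3), the diagram is a chain of 5 nodes with one extra node attached to the third node from one end (E_6). One simple-root ordering that puts it in standard form is (alpha_2, alpha_1, alpha_6, alpha_4, alpha_5, alpha_3). So the algebra is type E_6.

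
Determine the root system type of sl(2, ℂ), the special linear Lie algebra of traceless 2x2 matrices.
A_1

This is sl(2), which has dimension 2^2 - 1 = 3 and rank 2 - 1 = 1 (a Cartan subalgebra is the diagonal traceless matrices). In the classification of classical Lie algebras, the special linear algebra sl(n+1) has type A_n; here n = 1, so the Dynkin diagram is a chain of 1 nodes with single edges (A_1). Hence the type is A_1.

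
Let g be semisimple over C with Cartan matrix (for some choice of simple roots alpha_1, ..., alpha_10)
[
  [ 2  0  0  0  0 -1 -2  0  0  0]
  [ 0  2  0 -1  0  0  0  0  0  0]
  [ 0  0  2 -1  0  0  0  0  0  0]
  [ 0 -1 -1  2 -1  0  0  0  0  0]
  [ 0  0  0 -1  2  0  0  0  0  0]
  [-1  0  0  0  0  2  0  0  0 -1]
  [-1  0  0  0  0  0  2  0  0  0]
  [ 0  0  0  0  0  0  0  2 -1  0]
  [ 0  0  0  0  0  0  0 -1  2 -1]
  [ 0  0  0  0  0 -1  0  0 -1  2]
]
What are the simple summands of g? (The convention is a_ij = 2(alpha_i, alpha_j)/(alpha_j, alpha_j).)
B_6 ⊕ D_4

The diagram associated to this matrix has two connected components: the simple roots {alpha_1, alpha_6, alpha_7, alpha_8, alpha_9, alpha_10} form a chain of 6 nodes with a double edge at one end; the terminal node there is the unique short simple root (B_6), and {alpha_2, alpha_3, alpha_4, alpha_5} form a chain of 2 nodes with a fork of two nodes at one end (D_4). A semisimple Lie algebra decomposes uniquely as the direct sum of simple ideals, one per connected component of its Dynkin diagram, so g ≅ B_6 ⊕ D_4 (dimension 78 + 28 = 106).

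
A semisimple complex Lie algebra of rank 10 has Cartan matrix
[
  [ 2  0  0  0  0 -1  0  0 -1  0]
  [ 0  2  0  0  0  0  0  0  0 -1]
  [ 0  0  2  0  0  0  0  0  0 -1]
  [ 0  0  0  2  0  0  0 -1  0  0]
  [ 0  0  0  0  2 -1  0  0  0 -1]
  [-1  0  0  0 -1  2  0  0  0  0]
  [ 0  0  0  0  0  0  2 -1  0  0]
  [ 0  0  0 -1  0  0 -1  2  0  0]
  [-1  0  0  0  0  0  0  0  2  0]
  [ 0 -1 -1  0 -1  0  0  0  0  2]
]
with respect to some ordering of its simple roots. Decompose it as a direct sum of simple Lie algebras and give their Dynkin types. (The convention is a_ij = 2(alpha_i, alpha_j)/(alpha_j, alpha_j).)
A_3 (sl(4)) ⊕ D_7 (so(14))

The diagram associated to this matrix has two connected components: the simple roots {alpha_4, alpha_7, alpha_8} form a chain of 3 nodes with single edges (A_3), and {alpha_1, alpha_2, alpha_3, alpha_5, alpha_6, alpha_9, alpha_10} form a chain of 5 nodes with a fork of two nodes at one end (D_7). A semisimple Lie algebra decomposes uniquely as the direct sum of simple ideals, one per connected component of its Dynkin diagram, so g ≅ A_3 ⊕ D_7 (dimension 15 + 91 = 106).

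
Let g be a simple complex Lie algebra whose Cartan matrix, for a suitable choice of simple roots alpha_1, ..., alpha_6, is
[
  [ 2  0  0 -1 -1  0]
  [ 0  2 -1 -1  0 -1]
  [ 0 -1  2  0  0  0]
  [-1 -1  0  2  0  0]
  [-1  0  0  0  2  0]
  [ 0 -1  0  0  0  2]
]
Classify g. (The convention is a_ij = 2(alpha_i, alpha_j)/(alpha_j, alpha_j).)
D_6

The matrix has rank 6 with 2's on the diagonal. Reading the off-diagonal entries as Dynkin edges (a single edge where a_ij = a_ji = -1; a double or triple edge where a_ij * a_ji = 2 or 3), the diagram is a chain of 4 nodes with a fork of two nodes at one end (D_6). One simple-root ordering that puts it in standard form is (alpha_5, alpha_1, alpha_4, alpha_2, alpha_6, alpha_3). So the algebra is type D_6, i.e. so(12).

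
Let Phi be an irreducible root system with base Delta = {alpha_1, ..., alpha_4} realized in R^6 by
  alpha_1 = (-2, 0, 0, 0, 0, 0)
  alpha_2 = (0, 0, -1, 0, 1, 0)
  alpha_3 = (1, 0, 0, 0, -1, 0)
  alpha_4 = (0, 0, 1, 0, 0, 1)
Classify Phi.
Compute the Cartan integers a_ij = 2(alpha_i, alpha_j)/(alpha_j, alpha_j); the resulting 4x4 Cartan matrix is
[[2, 0, -2, 0], [0, 2, -1, -1], [-1, -1, 2, 0], [0, -1, 0, 2]].
The roots have two lengths (squared-length ratio 2:1); the short ones are alpha_{2,3,4}. The associated Dynkin diagram is a chain of 4 nodes with a double edge at one end; the terminal node there is the unique long simple root (C_4), so the type is C_4 (the algebra sp(8)).

C_4 (sp(8))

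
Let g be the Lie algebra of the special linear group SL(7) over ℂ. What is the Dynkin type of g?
This is sl(7), which has dimension 7^2 - 1 = 48 and rank 7 - 1 = 6 (a Cartan subalgebra is the diagonal traceless matrices). In the classification of classical Lie algebras, the special linear algebra sl(n+1) has type A_n; here n = 6, so the Dynkin diagram is a chain of 6 nodes with single edges (A_6). Hence the type is A_6.

A_6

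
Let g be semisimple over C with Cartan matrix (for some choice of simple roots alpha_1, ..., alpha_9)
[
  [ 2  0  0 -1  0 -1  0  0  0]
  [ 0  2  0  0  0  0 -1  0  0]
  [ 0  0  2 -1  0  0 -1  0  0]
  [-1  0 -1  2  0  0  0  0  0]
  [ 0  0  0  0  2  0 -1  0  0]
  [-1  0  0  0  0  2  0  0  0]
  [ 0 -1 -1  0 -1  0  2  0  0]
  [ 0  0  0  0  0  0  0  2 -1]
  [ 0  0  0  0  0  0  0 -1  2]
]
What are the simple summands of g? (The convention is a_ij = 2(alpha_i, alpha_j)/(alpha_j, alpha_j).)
The diagram associated to this matrix has two connected components: the simple roots {alpha_8, alpha_9} form a chain of 2 nodes with single edges (A_2), and {alpha_1, alpha_2, alpha_3, alpha_4, alpha_5, alpha_6, alpha_7} form a chain of 5 nodes with a fork of two nodes at one end (D_7). A semisimple Lie algebra decomposes uniquely as the direct sum of simple ideals, one per connected component of its Dynkin diagram, so g ≅ A_2 ⊕ D_7 (dimension 8 + 91 = 99).

A_2 + D_7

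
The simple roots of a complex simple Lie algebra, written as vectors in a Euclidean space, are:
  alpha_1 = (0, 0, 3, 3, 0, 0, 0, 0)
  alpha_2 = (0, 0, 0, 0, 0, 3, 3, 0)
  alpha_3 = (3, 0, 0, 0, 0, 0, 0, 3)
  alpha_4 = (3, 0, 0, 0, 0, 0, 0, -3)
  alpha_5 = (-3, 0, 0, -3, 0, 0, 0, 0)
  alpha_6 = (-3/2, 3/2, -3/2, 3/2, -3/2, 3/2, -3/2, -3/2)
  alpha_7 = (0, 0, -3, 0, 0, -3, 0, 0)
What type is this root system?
Compute the Cartan integers a_ij = 2(alpha_i, alpha_j)/(alpha_j, alpha_j); the resulting 7x7 Cartan matrix is
[[2, 0, 0, 0, -1, 0, -1], [0, 2, 0, 0, 0, 0, -1], [0, 0, 2, 0, -1, -1, 0], [0, 0, 0, 2, -1, 0, 0], [-1, 0, -1, -1, 2, 0, 0], [0, 0, -1, 0, 0, 2, 0], [-1, -1, 0, 0, 0, 0, 2]].
All simple roots have the same length, so the diagram is simply laced. The associated Dynkin diagram is a chain of 6 nodes with one extra node attached to the third node from one end (E_7), so the type is E_7.

E7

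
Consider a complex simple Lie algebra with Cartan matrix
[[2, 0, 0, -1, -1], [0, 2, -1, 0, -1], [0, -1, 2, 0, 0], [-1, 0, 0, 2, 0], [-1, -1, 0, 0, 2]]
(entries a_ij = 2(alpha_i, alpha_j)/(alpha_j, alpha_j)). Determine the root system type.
type A_5

The matrix has rank 5 with 2's on the diagonal. Reading the off-diagonal entries as Dynkin edges (a single edge where a_ij = a_ji = -1; a double or triple edge where a_ij * a_ji = 2 or 3), the diagram is a chain of 5 nodes with single edges (A_5). One simple-root ordering that puts it in standard form is (alpha_3, alpha_2, alpha_5, alpha_1, alpha_4). So the algebra is type A_5, i.e. sl(6).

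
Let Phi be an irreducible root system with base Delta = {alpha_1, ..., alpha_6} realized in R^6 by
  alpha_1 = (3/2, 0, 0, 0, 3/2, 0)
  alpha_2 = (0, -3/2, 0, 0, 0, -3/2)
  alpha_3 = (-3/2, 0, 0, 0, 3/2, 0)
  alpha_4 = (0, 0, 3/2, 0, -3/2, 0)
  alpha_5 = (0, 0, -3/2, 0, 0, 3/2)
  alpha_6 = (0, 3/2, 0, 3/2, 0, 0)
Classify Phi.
type D_6

Compute the Cartan integers a_ij = 2(alpha_i, alpha_j)/(alpha_j, alpha_j); the resulting 6x6 Cartan matrix is
[[2, 0, 0, -1, 0, 0], [0, 2, 0, 0, -1, -1], [0, 0, 2, -1, 0, 0], [-1, 0, -1, 2, -1, 0], [0, -1, 0, -1, 2, 0], [0, -1, 0, 0, 0, 2]].
All simple roots have the same length, so the diagram is simply laced. The associated Dynkin diagram is a chain of 4 nodes with a fork of two nodes at one end (D_6), so the type is D_6 (the algebra so(12)).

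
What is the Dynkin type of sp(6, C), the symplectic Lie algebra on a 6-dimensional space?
This is sp(6), which has dimension 6(6+1)/2 = 21 and rank 6/2 = 3. In the classification of classical Lie algebras, the symplectic algebra sp(2n) has type C_n; here n = 3, so the Dynkin diagram is a chain of 3 nodes with a double edge at one end; the terminal node there is the unique long simple root (C_3). Hence the type is C_3.

type C_3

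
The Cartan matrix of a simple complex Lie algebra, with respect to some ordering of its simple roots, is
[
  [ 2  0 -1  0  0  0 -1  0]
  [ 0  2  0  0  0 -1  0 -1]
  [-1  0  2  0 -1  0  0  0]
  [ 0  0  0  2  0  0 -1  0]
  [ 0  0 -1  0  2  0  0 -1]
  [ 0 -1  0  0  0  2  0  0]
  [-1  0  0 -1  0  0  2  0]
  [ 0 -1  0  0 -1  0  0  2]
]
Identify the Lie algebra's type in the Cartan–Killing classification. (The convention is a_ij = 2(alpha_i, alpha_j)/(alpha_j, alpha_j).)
The matrix has rank 8 with 2's on the diagonal. Reading the off-diagonal entries as Dynkin edges (a single edge where a_ij = a_ji = -1; a double or triple edge where a_ij * a_ji = 2 or 3), the diagram is a chain of 8 nodes with single edges (A_8). One simple-root ordering that puts it in standard form is (alpha_6, alpha_2, alpha_8, alpha_5, alpha_3, alpha_1, alpha_7, alpha_4). So the algebra is type A_8, i.e. sl(9).

A_8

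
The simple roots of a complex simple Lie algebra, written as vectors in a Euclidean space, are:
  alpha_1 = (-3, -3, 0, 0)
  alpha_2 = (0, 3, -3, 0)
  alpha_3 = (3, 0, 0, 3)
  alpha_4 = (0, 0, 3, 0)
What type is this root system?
Compute the Cartan integers a_ij = 2(alpha_i, alpha_j)/(alpha_j, alpha_j); the resulting 4x4 Cartan matrix is
[[2, -1, -1, 0], [-1, 2, 0, -2], [-1, 0, 2, 0], [0, -1, 0, 2]].
The roots have two lengths (squared-length ratio 2:1); the short ones are alpha_{4}. The associated Dynkin diagram is a chain of 4 nodes with a double edge at one end; the terminal node there is the unique short simple root (B_4), so the type is B_4 (the algebra so(9)).

B_4 (so(9))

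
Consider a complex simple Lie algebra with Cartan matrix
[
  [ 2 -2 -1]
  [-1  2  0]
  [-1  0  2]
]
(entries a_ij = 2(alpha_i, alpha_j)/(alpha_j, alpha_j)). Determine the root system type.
The matrix has rank 3 with 2's on the diagonal. Reading the off-diagonal entries as Dynkin edges (a single edge where a_ij = a_ji = -1; a double or triple edge where a_ij * a_ji = 2 or 3), the diagram is a chain of 3 nodes with a double edge at one end; the terminal node there is the unique short simple root (B_3). One simple-root ordering that puts it in standard form is (alpha_3, alpha_1, alpha_2). So the algebra is type B_3, i.e. so(7).

type B_3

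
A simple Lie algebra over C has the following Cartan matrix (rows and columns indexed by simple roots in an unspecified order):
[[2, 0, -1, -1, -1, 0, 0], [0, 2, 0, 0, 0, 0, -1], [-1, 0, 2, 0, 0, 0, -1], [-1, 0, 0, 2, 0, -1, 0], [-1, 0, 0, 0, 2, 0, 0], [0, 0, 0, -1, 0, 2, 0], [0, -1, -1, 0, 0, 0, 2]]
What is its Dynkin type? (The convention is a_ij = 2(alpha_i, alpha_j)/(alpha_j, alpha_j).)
The matrix has rank 7 with 2's on the diagonal. Reading the off-diagonal entries as Dynkin edges (a single edge where a_ij = a_ji = -1; a double or triple edge where a_ij * a_ji = 2 or 3), the diagram is a chain of 6 nodes with one extra node attached to the third node from one end (E_7). One simple-root ordering that puts it in standard form is (alpha_6, alpha_5, alpha_4, alpha_1, alpha_3, alpha_7, alpha_2). So the algebra is type E_7.

E7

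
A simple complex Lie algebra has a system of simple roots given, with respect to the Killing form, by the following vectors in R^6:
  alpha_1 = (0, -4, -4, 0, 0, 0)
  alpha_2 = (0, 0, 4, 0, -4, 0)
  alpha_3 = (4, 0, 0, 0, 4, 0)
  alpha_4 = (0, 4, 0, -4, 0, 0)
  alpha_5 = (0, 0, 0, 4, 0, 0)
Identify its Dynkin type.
Compute the Cartan integers a_ij = 2(alpha_i, alpha_j)/(alpha_j, alpha_j); the resulting 5x5 Cartan matrix is
[[2, -1, 0, -1, 0], [-1, 2, -1, 0, 0], [0, -1, 2, 0, 0], [-1, 0, 0, 2, -2], [0, 0, 0, -1, 2]].
The roots have two lengths (squared-length ratio 2:1); the short ones are alpha_{5}. The associated Dynkin diagram is a chain of 5 nodes with a double edge at one end; the terminal node there is the unique short simple root (B_5), so the type is B_5 (the algebra so(11)).

B_5 (so(11))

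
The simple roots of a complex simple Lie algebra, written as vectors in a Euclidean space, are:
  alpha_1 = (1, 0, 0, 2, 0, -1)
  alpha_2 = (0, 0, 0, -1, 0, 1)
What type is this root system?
G_2

Compute the Cartan integers a_ij = 2(alpha_i, alpha_j)/(alpha_j, alpha_j); the resulting 2x2 Cartan matrix is
[[2, -3], [-1, 2]].
The roots have two lengths (squared-length ratio 3:1); the short ones are alpha_{2}. The associated Dynkin diagram is two nodes joined by a triple edge (G_2), so the type is G_2.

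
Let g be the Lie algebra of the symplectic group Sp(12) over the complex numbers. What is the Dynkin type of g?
C_6 (sp(12))

This is sp(12), which has dimension 12(12+1)/2 = 78 and rank 12/2 = 6. In the classification of classical Lie algebras, the symplectic algebra sp(2n) has type C_n; here n = 6, so the Dynkin diagram is a chain of 6 nodes with a double edge at one end; the terminal node there is the unique long simple root (C_6). Hence the type is C_6.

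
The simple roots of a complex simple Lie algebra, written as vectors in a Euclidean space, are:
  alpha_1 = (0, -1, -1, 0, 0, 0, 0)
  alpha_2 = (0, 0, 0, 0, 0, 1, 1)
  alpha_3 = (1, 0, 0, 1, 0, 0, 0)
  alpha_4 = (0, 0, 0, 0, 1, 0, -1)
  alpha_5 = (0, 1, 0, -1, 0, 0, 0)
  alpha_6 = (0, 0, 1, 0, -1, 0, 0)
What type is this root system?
type A_6

Compute the Cartan integers a_ij = 2(alpha_i, alpha_j)/(alpha_j, alpha_j); the resulting 6x6 Cartan matrix is
[[2, 0, 0, 0, -1, -1], [0, 2, 0, -1, 0, 0], [0, 0, 2, 0, -1, 0], [0, -1, 0, 2, 0, -1], [-1, 0, -1, 0, 2, 0], [-1, 0, 0, -1, 0, 2]].
All simple roots have the same length, so the diagram is simply laced. The associated Dynkin diagram is a chain of 6 nodes with single edges (A_6), so the type is A_6 (the algebra sl(7)).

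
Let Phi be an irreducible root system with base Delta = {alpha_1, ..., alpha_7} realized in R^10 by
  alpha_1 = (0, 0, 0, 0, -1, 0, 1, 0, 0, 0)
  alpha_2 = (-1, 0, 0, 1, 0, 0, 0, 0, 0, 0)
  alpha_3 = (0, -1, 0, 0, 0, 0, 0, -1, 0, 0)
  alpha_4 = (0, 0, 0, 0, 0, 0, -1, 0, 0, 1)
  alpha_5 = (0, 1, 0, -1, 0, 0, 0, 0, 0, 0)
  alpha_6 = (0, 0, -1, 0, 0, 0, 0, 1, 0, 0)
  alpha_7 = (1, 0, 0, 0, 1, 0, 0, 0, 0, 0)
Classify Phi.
A7

Compute the Cartan integers a_ij = 2(alpha_i, alpha_j)/(alpha_j, alpha_j); the resulting 7x7 Cartan matrix is
[[2, 0, 0, -1, 0, 0, -1], [0, 2, 0, 0, -1, 0, -1], [0, 0, 2, 0, -1, -1, 0], [-1, 0, 0, 2, 0, 0, 0], [0, -1, -1, 0, 2, 0, 0], [0, 0, -1, 0, 0, 2, 0], [-1, -1, 0, 0, 0, 0, 2]].
All simple roots have the same length, so the diagram is simply laced. The associated Dynkin diagram is a chain of 7 nodes with single edges (A_7), so the type is A_7 (the algebra sl(8)).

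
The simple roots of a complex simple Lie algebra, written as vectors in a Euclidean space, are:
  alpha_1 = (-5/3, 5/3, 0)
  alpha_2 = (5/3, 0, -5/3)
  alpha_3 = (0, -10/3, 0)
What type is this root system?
type C_3

Compute the Cartan integers a_ij = 2(alpha_i, alpha_j)/(alpha_j, alpha_j); the resulting 3x3 Cartan matrix is
[[2, -1, -1], [-1, 2, 0], [-2, 0, 2]].
The roots have two lengths (squared-length ratio 2:1); the short ones are alpha_{1,2}. The associated Dynkin diagram is a chain of 3 nodes with a double edge at one end; the terminal node there is the unique long simple root (C_3), so the type is C_3 (the algebra sp(6)).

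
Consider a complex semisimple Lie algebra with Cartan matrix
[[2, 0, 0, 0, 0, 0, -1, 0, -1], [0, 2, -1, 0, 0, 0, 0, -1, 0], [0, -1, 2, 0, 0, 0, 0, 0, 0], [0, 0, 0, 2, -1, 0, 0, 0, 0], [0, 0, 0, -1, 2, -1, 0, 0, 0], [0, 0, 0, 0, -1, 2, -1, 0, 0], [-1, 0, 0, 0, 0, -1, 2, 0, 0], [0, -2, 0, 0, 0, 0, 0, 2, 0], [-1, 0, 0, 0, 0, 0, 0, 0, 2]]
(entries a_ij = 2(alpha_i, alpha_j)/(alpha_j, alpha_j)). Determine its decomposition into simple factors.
A_6 (sl(7)) ⊕ C_3 (sp(6))

The diagram associated to this matrix has two connected components: the simple roots {alpha_1, alpha_4, alpha_5, alpha_6, alpha_7, alpha_9} form a chain of 6 nodes with single edges (A_6), and {alpha_2, alpha_3, alpha_8} form a chain of 3 nodes with a double edge at one end; the terminal node there is the unique long simple root (C_3). A semisimple Lie algebra decomposes uniquely as the direct sum of simple ideals, one per connected component of its Dynkin diagram, so g ≅ A_6 ⊕ C_3 (dimension 48 + 21 = 69).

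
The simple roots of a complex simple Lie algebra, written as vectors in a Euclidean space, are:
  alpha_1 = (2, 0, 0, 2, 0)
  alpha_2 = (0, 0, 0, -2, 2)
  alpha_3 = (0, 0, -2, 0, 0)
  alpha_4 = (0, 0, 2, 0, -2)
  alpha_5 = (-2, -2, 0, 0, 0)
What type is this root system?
type B_5

Compute the Cartan integers a_ij = 2(alpha_i, alpha_j)/(alpha_j, alpha_j); the resulting 5x5 Cartan matrix is
[[2, -1, 0, 0, -1], [-1, 2, 0, -1, 0], [0, 0, 2, -1, 0], [0, -1, -2, 2, 0], [-1, 0, 0, 0, 2]].
The roots have two lengths (squared-length ratio 2:1); the short ones are alpha_{3}. The associated Dynkin diagram is a chain of 5 nodes with a double edge at one end; the terminal node there is the unique short simple root (B_5), so the type is B_5 (the algebra so(11)).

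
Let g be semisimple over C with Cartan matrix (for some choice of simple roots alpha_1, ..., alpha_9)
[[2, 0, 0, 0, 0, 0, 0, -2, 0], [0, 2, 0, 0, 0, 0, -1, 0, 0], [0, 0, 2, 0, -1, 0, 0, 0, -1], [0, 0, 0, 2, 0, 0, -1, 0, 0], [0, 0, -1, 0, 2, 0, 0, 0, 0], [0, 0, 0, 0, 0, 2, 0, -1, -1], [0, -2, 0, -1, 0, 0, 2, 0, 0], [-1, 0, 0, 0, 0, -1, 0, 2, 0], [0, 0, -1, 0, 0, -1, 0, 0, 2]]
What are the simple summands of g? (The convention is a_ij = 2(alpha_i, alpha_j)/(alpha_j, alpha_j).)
B_3 (so(7)) ⊕ C_6 (sp(12))

The diagram associated to this matrix has two connected components: the simple roots {alpha_2, alpha_4, alpha_7} form a chain of 3 nodes with a double edge at one end; the terminal node there is the unique short simple root (B_3), and {alpha_1, alpha_3, alpha_5, alpha_6, alpha_8, alpha_9} form a chain of 6 nodes with a double edge at one end; the terminal node there is the unique long simple root (C_6). A semisimple Lie algebra decomposes uniquely as the direct sum of simple ideals, one per connected component of its Dynkin diagram, so g ≅ B_3 ⊕ C_6 (dimension 21 + 78 = 99).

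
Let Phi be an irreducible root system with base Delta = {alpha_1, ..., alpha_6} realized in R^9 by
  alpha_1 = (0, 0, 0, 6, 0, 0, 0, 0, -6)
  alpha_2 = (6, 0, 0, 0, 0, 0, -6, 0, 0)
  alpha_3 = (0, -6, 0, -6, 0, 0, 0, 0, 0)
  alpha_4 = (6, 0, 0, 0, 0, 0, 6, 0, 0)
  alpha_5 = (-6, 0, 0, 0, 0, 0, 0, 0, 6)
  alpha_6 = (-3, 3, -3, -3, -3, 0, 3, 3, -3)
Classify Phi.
E6

Compute the Cartan integers a_ij = 2(alpha_i, alpha_j)/(alpha_j, alpha_j); the resulting 6x6 Cartan matrix is
[[2, 0, -1, 0, -1, 0], [0, 2, 0, 0, -1, -1], [-1, 0, 2, 0, 0, 0], [0, 0, 0, 2, -1, 0], [-1, -1, 0, -1, 2, 0], [0, -1, 0, 0, 0, 2]].
All simple roots have the same length, so the diagram is simply laced. The associated Dynkin diagram is a chain of 5 nodes with one extra node attached to the third node from one end (E_6), so the type is E_6.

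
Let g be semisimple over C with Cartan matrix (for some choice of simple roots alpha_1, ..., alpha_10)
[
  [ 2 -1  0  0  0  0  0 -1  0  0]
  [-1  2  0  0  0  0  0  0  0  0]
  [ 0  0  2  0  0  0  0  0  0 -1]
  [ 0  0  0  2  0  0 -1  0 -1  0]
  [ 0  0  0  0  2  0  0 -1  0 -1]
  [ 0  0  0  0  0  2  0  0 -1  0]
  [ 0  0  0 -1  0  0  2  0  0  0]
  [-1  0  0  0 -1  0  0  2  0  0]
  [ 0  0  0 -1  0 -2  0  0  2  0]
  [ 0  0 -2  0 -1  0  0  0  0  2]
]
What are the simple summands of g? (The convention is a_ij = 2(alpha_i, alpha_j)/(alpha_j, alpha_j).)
The diagram associated to this matrix has two connected components: the simple roots {alpha_4, alpha_6, alpha_7, alpha_9} form a chain of 4 nodes with a double edge at one end; the terminal node there is the unique short simple root (B_4), and {alpha_1, alpha_2, alpha_3, alpha_5, alpha_8, alpha_10} form a chain of 6 nodes with a double edge at one end; the terminal node there is the unique short simple root (B_6). A semisimple Lie algebra decomposes uniquely as the direct sum of simple ideals, one per connected component of its Dynkin diagram, so g ≅ B_4 ⊕ B_6 (dimension 36 + 78 = 114).

type B_4 ⊕ type B_6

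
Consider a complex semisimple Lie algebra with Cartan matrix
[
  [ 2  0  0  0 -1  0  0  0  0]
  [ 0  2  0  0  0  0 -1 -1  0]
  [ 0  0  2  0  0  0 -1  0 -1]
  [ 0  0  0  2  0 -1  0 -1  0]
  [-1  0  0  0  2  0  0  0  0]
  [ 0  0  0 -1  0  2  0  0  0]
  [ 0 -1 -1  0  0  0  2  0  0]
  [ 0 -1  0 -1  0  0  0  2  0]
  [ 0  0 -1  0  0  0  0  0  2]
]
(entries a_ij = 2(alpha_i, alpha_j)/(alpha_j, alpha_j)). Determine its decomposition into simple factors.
A2 + A7

The diagram associated to this matrix has two connected components: the simple roots {alpha_1, alpha_5} form a chain of 2 nodes with single edges (A_2), and {alpha_2, alpha_3, alpha_4, alpha_6, alpha_7, alpha_8, alpha_9} form a chain of 7 nodes with single edges (A_7). A semisimple Lie algebra decomposes uniquely as the direct sum of simple ideals, one per connected component of its Dynkin diagram, so g ≅ A_2 ⊕ A_7 (dimension 8 + 63 = 71).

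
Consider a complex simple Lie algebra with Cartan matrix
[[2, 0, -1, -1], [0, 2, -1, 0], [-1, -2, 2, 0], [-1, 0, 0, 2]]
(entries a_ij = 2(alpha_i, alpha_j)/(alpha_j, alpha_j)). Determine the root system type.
The matrix has rank 4 with 2's on the diagonal. Reading the off-diagonal entries as Dynkin edges (a single edge where a_ij = a_ji = -1; a double or triple edge where a_ij * a_ji = 2 or 3), the diagram is a chain of 4 nodes with a double edge at one end; the terminal node there is the unique short simple root (B_4). One simple-root ordering that puts it in standard form is (alpha_4, alpha_1, alpha_3, alpha_2). So the algebra is type B_4, i.e. so(9).

type B_4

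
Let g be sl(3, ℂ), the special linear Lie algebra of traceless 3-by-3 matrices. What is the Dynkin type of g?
This is sl(3), which has dimension 3^2 - 1 = 8 and rank 3 - 1 = 2 (a Cartan subalgebra is the diagonal traceless matrices). In the classification of classical Lie algebras, the special linear algebra sl(n+1) has type A_n; here n = 2, so the Dynkin diagram is a chain of 2 nodes with single edges (A_2). Hence the type is A_2.

type A_2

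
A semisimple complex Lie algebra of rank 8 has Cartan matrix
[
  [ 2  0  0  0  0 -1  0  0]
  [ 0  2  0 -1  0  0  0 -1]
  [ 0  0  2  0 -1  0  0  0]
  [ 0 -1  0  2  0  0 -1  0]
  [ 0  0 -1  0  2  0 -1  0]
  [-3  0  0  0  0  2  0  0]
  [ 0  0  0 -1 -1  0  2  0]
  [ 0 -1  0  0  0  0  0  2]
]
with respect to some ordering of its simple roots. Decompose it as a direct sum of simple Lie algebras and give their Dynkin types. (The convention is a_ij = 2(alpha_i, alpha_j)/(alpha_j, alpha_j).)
The diagram associated to this matrix has two connected components: the simple roots {alpha_2, alpha_3, alpha_4, alpha_5, alpha_7, alpha_8} form a chain of 6 nodes with single edges (A_6), and {alpha_1, alpha_6} form two nodes joined by a triple edge (G_2). A semisimple Lie algebra decomposes uniquely as the direct sum of simple ideals, one per connected component of its Dynkin diagram, so g ≅ A_6 ⊕ G_2 (dimension 48 + 14 = 62).

A_6 ⊕ G_2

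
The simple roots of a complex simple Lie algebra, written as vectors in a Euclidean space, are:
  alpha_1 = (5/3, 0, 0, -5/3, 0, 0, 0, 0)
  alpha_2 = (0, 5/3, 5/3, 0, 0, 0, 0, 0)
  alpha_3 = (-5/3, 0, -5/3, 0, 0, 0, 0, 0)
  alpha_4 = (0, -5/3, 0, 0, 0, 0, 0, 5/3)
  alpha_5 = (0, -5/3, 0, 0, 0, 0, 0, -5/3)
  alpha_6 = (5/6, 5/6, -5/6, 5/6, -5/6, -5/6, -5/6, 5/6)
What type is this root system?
E_6

Compute the Cartan integers a_ij = 2(alpha_i, alpha_j)/(alpha_j, alpha_j); the resulting 6x6 Cartan matrix is
[[2, 0, -1, 0, 0, 0], [0, 2, -1, -1, -1, 0], [-1, -1, 2, 0, 0, 0], [0, -1, 0, 2, 0, 0], [0, -1, 0, 0, 2, -1], [0, 0, 0, 0, -1, 2]].
All simple roots have the same length, so the diagram is simply laced. The associated Dynkin diagram is a chain of 5 nodes with one extra node attached to the third node from one end (E_6), so the type is E_6.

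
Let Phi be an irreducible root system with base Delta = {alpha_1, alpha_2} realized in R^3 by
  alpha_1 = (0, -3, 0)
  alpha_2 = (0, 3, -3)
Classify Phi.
Compute the Cartan integers a_ij = 2(alpha_i, alpha_j)/(alpha_j, alpha_j); the resulting 2x2 Cartan matrix is
[[2, -1], [-2, 2]].
The roots have two lengths (squared-length ratio 2:1); the short ones are alpha_{1}. The associated Dynkin diagram is a chain of 2 nodes with a double edge at one end; the terminal node there is the unique short simple root (B_2), so the type is B_2 (the algebra so(5)).

type B_2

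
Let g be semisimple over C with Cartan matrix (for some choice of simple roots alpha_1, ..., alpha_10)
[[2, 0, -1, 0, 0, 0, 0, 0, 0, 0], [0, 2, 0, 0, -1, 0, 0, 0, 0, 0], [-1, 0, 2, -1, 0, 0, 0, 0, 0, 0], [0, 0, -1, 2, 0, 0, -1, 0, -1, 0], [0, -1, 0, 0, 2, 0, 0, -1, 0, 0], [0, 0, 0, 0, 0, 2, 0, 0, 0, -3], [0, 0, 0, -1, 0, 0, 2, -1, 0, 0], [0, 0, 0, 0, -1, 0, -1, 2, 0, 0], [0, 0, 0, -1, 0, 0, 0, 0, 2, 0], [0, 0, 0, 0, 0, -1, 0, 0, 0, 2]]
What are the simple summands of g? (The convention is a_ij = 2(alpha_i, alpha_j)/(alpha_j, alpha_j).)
The diagram associated to this matrix has two connected components: the simple roots {alpha_1, alpha_2, alpha_3, alpha_4, alpha_5, alpha_7, alpha_8, alpha_9} form a chain of 7 nodes with one extra node attached to the third node from one end (E_8), and {alpha_6, alpha_10} form two nodes joined by a triple edge (G_2). A semisimple Lie algebra decomposes uniquely as the direct sum of simple ideals, one per connected component of its Dynkin diagram, so g ≅ E_8 ⊕ G_2 (dimension 248 + 14 = 262).

E8 ⊕ G2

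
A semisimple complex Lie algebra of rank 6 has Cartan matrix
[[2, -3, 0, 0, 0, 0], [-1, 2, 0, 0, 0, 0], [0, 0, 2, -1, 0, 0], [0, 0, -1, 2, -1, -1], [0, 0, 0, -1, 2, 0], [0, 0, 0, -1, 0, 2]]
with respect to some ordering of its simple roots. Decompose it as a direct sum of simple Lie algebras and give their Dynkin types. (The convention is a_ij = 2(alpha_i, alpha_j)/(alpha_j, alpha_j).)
The diagram associated to this matrix has two connected components: the simple roots {alpha_3, alpha_4, alpha_5, alpha_6} form a chain of 2 nodes with a fork of two nodes at one end (D_4), and {alpha_1, alpha_2} form two nodes joined by a triple edge (G_2). A semisimple Lie algebra decomposes uniquely as the direct sum of simple ideals, one per connected component of its Dynkin diagram, so g ≅ D_4 ⊕ G_2 (dimension 28 + 14 = 42).

D_4 + G_2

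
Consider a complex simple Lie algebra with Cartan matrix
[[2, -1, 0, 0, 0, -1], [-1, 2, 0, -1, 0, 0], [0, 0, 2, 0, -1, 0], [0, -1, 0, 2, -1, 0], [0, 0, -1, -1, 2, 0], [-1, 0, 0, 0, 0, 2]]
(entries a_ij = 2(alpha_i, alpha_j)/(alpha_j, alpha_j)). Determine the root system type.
The matrix has rank 6 with 2's on the diagonal. Reading the off-diagonal entries as Dynkin edges (a single edge where a_ij = a_ji = -1; a double or triple edge where a_ij * a_ji = 2 or 3), the diagram is a chain of 6 nodes with single edges (A_6). One simple-root ordering that puts it in standard form is (alpha_6, alpha_1, alpha_2, alpha_4, alpha_5, alpha_3). So the algebra is type A_6, i.e. sl(7).

type A_6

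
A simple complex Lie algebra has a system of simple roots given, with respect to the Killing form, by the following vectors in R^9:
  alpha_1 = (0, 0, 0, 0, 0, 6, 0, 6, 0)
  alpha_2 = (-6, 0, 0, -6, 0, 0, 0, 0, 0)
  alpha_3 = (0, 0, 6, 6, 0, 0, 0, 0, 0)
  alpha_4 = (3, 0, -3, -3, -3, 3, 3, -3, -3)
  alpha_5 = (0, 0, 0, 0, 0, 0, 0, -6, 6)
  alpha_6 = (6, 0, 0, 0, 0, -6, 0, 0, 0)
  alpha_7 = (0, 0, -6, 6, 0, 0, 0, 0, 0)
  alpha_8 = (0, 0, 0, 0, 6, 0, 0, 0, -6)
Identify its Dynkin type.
Compute the Cartan integers a_ij = 2(alpha_i, alpha_j)/(alpha_j, alpha_j); the resulting 8x8 Cartan matrix is
[[2, 0, 0, 0, -1, -1, 0, 0], [0, 2, -1, 0, 0, -1, -1, 0], [0, -1, 2, -1, 0, 0, 0, 0], [0, 0, -1, 2, 0, 0, 0, 0], [-1, 0, 0, 0, 2, 0, 0, -1], [-1, -1, 0, 0, 0, 2, 0, 0], [0, -1, 0, 0, 0, 0, 2, 0], [0, 0, 0, 0, -1, 0, 0, 2]].
All simple roots have the same length, so the diagram is simply laced. The associated Dynkin diagram is a chain of 7 nodes with one extra node attached to the third node from one end (E_8), so the type is E_8.

E_8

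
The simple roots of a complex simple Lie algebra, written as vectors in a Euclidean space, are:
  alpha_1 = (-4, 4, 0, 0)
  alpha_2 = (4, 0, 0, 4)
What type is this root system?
A2

Compute the Cartan integers a_ij = 2(alpha_i, alpha_j)/(alpha_j, alpha_j); the resulting 2x2 Cartan matrix is
[[2, -1], [-1, 2]].
All simple roots have the same length, so the diagram is simply laced. The associated Dynkin diagram is a chain of 2 nodes with single edges (A_2), so the type is A_2 (the algebra sl(3)).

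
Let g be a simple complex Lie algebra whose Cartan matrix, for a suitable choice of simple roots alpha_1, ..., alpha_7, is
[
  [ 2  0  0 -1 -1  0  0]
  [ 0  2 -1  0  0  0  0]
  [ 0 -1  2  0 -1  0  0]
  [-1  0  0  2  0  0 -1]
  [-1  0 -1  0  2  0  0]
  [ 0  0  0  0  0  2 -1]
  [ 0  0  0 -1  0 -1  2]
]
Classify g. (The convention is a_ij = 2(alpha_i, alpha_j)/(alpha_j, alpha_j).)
A_7

The matrix has rank 7 with 2's on the diagonal. Reading the off-diagonal entries as Dynkin edges (a single edge where a_ij = a_ji = -1; a double or triple edge where a_ij * a_ji = 2 or 3), the diagram is a chain of 7 nodes with single edges (A_7). One simple-root ordering that puts it in standard form is (alpha_6, alpha_7, alpha_4, alpha_1, alpha_5, alpha_3, alpha_2). So the algebra is type A_7, i.e. sl(8).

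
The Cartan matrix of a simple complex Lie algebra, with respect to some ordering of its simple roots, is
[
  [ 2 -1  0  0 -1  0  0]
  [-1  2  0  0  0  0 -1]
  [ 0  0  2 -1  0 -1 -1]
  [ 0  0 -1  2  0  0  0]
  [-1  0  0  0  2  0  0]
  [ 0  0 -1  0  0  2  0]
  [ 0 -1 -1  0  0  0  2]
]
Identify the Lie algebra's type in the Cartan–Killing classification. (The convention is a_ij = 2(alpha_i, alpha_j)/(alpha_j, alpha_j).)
The matrix has rank 7 with 2's on the diagonal. Reading the off-diagonal entries as Dynkin edges (a single edge where a_ij = a_ji = -1; a double or triple edge where a_ij * a_ji = 2 or 3), the diagram is a chain of 5 nodes with a fork of two nodes at one end (D_7). One simple-root ordering that puts it in standard form is (alpha_5, alpha_1, alpha_2, alpha_7, alpha_3, alpha_4, alpha_6). So the algebra is type D_7, i.e. so(14).

D_7 (so(14))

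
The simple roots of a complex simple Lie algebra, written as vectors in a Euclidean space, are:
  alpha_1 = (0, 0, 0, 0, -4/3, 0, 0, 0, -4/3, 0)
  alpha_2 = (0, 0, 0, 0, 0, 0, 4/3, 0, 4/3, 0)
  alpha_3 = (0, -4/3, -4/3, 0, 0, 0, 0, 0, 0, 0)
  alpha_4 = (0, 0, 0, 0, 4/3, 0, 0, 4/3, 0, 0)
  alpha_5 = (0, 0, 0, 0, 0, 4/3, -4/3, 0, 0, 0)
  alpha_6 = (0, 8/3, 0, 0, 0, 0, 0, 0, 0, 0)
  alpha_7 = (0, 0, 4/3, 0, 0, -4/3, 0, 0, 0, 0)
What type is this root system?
C7

Compute the Cartan integers a_ij = 2(alpha_i, alpha_j)/(alpha_j, alpha_j); the resulting 7x7 Cartan matrix is
[[2, -1, 0, -1, 0, 0, 0], [-1, 2, 0, 0, -1, 0, 0], [0, 0, 2, 0, 0, -1, -1], [-1, 0, 0, 2, 0, 0, 0], [0, -1, 0, 0, 2, 0, -1], [0, 0, -2, 0, 0, 2, 0], [0, 0, -1, 0, -1, 0, 2]].
The roots have two lengths (squared-length ratio 2:1); the short ones are alpha_{1,2,3,4,5,7}. The associated Dynkin diagram is a chain of 7 nodes with a double edge at one end; the terminal node there is the unique long simple root (C_7), so the type is C_7 (the algebra sp(14)).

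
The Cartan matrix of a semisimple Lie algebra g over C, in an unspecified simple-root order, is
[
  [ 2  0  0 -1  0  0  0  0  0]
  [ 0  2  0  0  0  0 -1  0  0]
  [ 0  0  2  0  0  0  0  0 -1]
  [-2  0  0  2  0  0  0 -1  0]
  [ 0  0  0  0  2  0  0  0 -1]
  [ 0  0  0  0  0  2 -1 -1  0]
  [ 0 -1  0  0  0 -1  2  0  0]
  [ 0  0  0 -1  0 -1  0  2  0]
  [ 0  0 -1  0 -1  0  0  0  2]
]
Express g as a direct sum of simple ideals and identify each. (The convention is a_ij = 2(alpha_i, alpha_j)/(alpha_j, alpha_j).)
A_3 ⊕ B_6

The diagram associated to this matrix has two connected components: the simple roots {alpha_3, alpha_5, alpha_9} form a chain of 3 nodes with single edges (A_3), and {alpha_1, alpha_2, alpha_4, alpha_6, alpha_7, alpha_8} form a chain of 6 nodes with a double edge at one end; the terminal node there is the unique short simple root (B_6). A semisimple Lie algebra decomposes uniquely as the direct sum of simple ideals, one per connected component of its Dynkin diagram, so g ≅ A_3 ⊕ B_6 (dimension 15 + 78 = 93).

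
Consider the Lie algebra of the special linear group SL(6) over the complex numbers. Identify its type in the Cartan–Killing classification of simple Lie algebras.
A_5

This is sl(6), which has dimension 6^2 - 1 = 35 and rank 6 - 1 = 5 (a Cartan subalgebra is the diagonal traceless matrices). In the classification of classical Lie algebras, the special linear algebra sl(n+1) has type A_n; here n = 5, so the Dynkin diagram is a chain of 5 nodes with single edges (A_5). Hence the type is A_5.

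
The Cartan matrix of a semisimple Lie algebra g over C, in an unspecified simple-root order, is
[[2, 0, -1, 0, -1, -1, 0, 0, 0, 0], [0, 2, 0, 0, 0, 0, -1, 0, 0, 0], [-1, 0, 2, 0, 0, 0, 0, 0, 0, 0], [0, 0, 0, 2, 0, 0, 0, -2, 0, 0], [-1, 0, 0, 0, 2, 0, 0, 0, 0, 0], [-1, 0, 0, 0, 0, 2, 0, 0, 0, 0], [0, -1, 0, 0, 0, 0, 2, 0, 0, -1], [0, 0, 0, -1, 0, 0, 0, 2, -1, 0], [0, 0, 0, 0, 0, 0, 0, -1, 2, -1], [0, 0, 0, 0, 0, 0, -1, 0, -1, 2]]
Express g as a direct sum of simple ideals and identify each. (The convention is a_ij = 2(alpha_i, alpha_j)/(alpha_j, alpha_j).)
The diagram associated to this matrix has two connected components: the simple roots {alpha_2, alpha_4, alpha_7, alpha_8, alpha_9, alpha_10} form a chain of 6 nodes with a double edge at one end; the terminal node there is the unique long simple root (C_6), and {alpha_1, alpha_3, alpha_5, alpha_6} form a chain of 2 nodes with a fork of two nodes at one end (D_4). A semisimple Lie algebra decomposes uniquely as the direct sum of simple ideals, one per connected component of its Dynkin diagram, so g ≅ C_6 ⊕ D_4 (dimension 78 + 28 = 106).

C_6 + D_4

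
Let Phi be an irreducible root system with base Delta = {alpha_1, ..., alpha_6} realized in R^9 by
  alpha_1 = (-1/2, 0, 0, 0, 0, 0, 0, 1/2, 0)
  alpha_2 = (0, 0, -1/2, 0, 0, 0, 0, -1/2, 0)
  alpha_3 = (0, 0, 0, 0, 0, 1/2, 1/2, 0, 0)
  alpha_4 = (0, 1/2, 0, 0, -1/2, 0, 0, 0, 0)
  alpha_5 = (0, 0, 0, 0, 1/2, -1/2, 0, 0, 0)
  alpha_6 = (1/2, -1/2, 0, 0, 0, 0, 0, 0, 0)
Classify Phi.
A_6 (sl(7))

Compute the Cartan integers a_ij = 2(alpha_i, alpha_j)/(alpha_j, alpha_j); the resulting 6x6 Cartan matrix is
[[2, -1, 0, 0, 0, -1], [-1, 2, 0, 0, 0, 0], [0, 0, 2, 0, -1, 0], [0, 0, 0, 2, -1, -1], [0, 0, -1, -1, 2, 0], [-1, 0, 0, -1, 0, 2]].
All simple roots have the same length, so the diagram is simply laced. The associated Dynkin diagram is a chain of 6 nodes with single edges (A_6), so the type is A_6 (the algebra sl(7)).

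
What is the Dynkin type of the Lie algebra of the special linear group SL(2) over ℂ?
This is sl(2), which has dimension 2^2 - 1 = 3 and rank 2 - 1 = 1 (a Cartan subalgebra is the diagonal traceless matrices). In the classification of classical Lie algebras, the special linear algebra sl(n+1) has type A_n; here n = 1, so the Dynkin diagram is a chain of 1 nodes with single edges (A_1). Hence the type is A_1.

A_1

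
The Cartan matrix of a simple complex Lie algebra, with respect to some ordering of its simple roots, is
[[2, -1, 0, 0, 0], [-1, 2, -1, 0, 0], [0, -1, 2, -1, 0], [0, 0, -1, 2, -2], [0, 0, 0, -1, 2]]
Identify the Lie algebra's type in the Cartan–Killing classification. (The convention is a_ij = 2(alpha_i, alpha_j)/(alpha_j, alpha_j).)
The matrix has rank 5 with 2's on the diagonal. Reading the off-diagonal entries as Dynkin edges (a single edge where a_ij = a_ji = -1; a double or triple edge where a_ij * a_ji = 2 or 3), the diagram is a chain of 5 nodes with a double edge at one end; the terminal node there is the unique short simple root (B_5). One simple-root ordering that puts it in standard form is (alpha_1, alpha_2, alpha_3, alpha_4, alpha_5). So the algebra is type B_5, i.e. so(11).

type B_5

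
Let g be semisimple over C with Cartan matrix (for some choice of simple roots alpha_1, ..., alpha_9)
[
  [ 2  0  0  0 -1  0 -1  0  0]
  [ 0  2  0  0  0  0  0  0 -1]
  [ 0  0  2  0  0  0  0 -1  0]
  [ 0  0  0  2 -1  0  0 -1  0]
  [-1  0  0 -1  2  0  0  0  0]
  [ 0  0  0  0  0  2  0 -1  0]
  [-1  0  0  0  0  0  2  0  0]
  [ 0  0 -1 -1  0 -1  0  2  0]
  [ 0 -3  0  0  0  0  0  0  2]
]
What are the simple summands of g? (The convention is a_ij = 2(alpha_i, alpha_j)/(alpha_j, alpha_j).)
D_7 (so(14)) + G_2

The diagram associated to this matrix has two connected components: the simple roots {alpha_1, alpha_3, alpha_4, alpha_5, alpha_6, alpha_7, alpha_8} form a chain of 5 nodes with a fork of two nodes at one end (D_7), and {alpha_2, alpha_9} form two nodes joined by a triple edge (G_2). A semisimple Lie algebra decomposes uniquely as the direct sum of simple ideals, one per connected component of its Dynkin diagram, so g ≅ D_7 ⊕ G_2 (dimension 91 + 14 = 105).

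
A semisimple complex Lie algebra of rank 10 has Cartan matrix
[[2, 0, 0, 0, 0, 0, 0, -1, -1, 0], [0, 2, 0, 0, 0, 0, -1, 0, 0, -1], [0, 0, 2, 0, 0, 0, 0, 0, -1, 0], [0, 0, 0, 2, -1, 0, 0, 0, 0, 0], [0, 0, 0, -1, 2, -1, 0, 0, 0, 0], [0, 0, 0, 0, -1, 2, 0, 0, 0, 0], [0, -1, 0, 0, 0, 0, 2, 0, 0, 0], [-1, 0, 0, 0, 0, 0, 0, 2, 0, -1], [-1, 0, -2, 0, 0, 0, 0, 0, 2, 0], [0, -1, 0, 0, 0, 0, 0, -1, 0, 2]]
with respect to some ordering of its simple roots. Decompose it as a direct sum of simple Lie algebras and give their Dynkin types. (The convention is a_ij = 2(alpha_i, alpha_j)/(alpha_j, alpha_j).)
The diagram associated to this matrix has two connected components: the simple roots {alpha_4, alpha_5, alpha_6} form a chain of 3 nodes with single edges (A_3), and {alpha_1, alpha_2, alpha_3, alpha_7, alpha_8, alpha_9, alpha_10} form a chain of 7 nodes with a double edge at one end; the terminal node there is the unique short simple root (B_7). A semisimple Lie algebra decomposes uniquely as the direct sum of simple ideals, one per connected component of its Dynkin diagram, so g ≅ A_3 ⊕ B_7 (dimension 15 + 105 = 120).

A_3 ⊕ B_7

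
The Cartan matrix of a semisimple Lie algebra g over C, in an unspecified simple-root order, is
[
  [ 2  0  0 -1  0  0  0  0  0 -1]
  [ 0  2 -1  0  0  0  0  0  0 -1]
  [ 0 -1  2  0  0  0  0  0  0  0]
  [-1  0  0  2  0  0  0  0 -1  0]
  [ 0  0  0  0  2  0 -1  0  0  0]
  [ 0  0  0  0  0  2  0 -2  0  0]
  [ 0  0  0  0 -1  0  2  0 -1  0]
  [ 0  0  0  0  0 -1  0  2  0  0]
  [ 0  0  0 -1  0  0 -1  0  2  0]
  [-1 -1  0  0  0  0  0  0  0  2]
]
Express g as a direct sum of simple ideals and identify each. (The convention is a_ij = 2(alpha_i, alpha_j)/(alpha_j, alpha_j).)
The diagram associated to this matrix has two connected components: the simple roots {alpha_1, alpha_2, alpha_3, alpha_4, alpha_5, alpha_7, alpha_9, alpha_10} form a chain of 8 nodes with single edges (A_8), and {alpha_6, alpha_8} form a chain of 2 nodes with a double edge at one end; the terminal node there is the unique short simple root (B_2). A semisimple Lie algebra decomposes uniquely as the direct sum of simple ideals, one per connected component of its Dynkin diagram, so g ≅ A_8 ⊕ B_2 (dimension 80 + 10 = 90).

A_8 (sl(9)) ⊕ B_2 (so(5))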